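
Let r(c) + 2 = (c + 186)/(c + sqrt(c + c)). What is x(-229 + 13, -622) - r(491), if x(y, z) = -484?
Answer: -236375/489 + 677*sqrt(982)/240099 ≈ -483.30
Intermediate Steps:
r(c) = -2 + (186 + c)/(c + sqrt(2)*sqrt(c)) (r(c) = -2 + (c + 186)/(c + sqrt(c + c)) = -2 + (186 + c)/(c + sqrt(2*c)) = -2 + (186 + c)/(c + sqrt(2)*sqrt(c)))
x(-229 + 13, -622) - r(491) = -484 - (186 - 1*491 - 2*sqrt(2)*sqrt(491))/(491 + sqrt(2)*sqrt(491)) = -484 - (186 - 491 - 2*sqrt(982))/(491 + sqrt(982)) = -484 - (-305 - 2*sqrt(982))/(491 + sqrt(982))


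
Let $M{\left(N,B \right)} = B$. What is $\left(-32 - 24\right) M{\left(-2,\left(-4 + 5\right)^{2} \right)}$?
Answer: $-56$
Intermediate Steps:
$\left(-32 - 24\right) M{\left(-2,\left(-4 + 5\right)^{2} \right)} = \left(-32 - 24\right) \left(-4 + 5\right)^{2} = - 56 \cdot 1^{2} = \left(-56\right) 1 = -56$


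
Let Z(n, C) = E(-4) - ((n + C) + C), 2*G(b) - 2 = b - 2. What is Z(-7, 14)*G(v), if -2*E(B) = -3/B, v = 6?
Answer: -513/8 ≈ -64.125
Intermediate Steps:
E(B) = 3/(2*B) (E(B) = -(-3)/(2*B) = 3/(2*B))
G(b) = b/2 (G(b) = 1 + (b - 2)/2 = 1 + (-2 + b)/2 = 1 + (-1 + b/2) = b/2)
Z(n, C) = -3/8 - n - 2*C (Z(n, C) = (3/2)/(-4) - ((n + C) + C) = (3/2)*(-¼) - ((C + n) + C) = -3/8 - (n + 2*C) = -3/8 + (-n - 2*C) = -3/8 - n - 2*C)
Z(-7, 14)*G(v) = (-3/8 - 1*(-7) - 2*14)*((½)*6) = (-3/8 + 7 - 28)*3 = -171/8*3 = -513/8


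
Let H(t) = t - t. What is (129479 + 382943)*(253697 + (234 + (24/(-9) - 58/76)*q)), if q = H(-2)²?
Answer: 130119830882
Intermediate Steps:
H(t) = 0
q = 0 (q = 0² = 0)
(129479 + 382943)*(253697 + (234 + (24/(-9) - 58/76)*q)) = (129479 + 382943)*(253697 + (234 + (24/(-9) - 58/76)*0)) = 512422*(253697 + (234 + (24*(-⅑) - 58*1/76)*0)) = 512422*(253697 + (234 + (-8/3 - 29/38)*0)) = 512422*(253697 + (234 - 391/114*0)) = 512422*(253697 + (234 + 0)) = 512422*(253697 + 234) = 512422*253931 = 130119830882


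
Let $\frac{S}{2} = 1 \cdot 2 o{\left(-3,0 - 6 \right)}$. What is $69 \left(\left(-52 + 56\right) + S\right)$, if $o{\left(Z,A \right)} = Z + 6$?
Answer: $1104$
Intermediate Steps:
$o{\left(Z,A \right)} = 6 + Z$
$S = 12$ ($S = 2 \cdot 1 \cdot 2 \left(6 - 3\right) = 2 \cdot 2 \cdot 3 = 2 \cdot 6 = 12$)
$69 \left(\left(-52 + 56\right) + S\right) = 69 \left(\left(-52 + 56\right) + 12\right) = 69 \left(4 + 12\right) = 69 \cdot 16 = 1104$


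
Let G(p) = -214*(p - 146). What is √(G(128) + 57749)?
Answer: √61601 ≈ 248.20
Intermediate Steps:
G(p) = 31244 - 214*p (G(p) = -214*(-146 + p) = 31244 - 214*p)
√(G(128) + 57749) = √((31244 - 214*128) + 57749) = √((31244 - 27392) + 57749) = √(3852 + 57749) = √61601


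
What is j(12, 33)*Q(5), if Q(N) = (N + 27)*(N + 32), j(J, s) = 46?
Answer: 54464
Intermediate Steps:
Q(N) = (27 + N)*(32 + N)
j(12, 33)*Q(5) = 46*(864 + 5² + 59*5) = 46*(864 + 25 + 295) = 46*1184 = 54464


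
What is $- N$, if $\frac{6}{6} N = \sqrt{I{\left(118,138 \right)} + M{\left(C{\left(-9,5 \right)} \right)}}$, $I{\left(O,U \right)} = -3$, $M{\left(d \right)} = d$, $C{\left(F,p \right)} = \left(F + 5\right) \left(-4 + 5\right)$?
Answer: $- i \sqrt{7} \approx - 2.6458 i$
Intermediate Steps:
$C{\left(F,p \right)} = 5 + F$ ($C{\left(F,p \right)} = \left(5 + F\right) 1 = 5 + F$)
$N = i \sqrt{7}$ ($N = \sqrt{-3 + \left(5 - 9\right)} = \sqrt{-3 - 4} = \sqrt{-7} = i \sqrt{7} \approx 2.6458 i$)
$- N = - i \sqrt{7}$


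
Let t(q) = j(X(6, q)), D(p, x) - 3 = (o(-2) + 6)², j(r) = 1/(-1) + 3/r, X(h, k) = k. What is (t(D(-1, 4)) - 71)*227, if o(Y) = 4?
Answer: -1682751/103 ≈ -16337.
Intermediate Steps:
j(r) = -1 + 3/r (j(r) = 1*(-1) + 3/r = -1 + 3/r)
D(p, x) = 103 (D(p, x) = 3 + (4 + 6)² = 3 + 10² = 3 + 100 = 103)
t(q) = (3 - q)/q
(t(D(-1, 4)) - 71)*227 = ((3 - 1*103)/103 - 71)*227 = ((3 - 103)/103 - 71)*227 = ((1/103)*(-100) - 71)*227 = (-100/103 - 71)*227 = -7413/103*227 = -1682751/103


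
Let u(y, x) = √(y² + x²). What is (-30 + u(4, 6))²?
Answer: 952 - 120*√13 ≈ 519.33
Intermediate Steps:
u(y, x) = √(x² + y²)
(-30 + u(4, 6))² = (-30 + √(6² + 4²))² = (-30 + √(36 + 16))² = (-30 + √52)² = (-30 + 2*√13)²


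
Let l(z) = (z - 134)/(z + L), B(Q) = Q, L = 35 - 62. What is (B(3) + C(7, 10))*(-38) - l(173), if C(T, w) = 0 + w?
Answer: -72163/146 ≈ -494.27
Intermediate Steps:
L = -27
C(T, w) = w
l(z) = (-134 + z)/(-27 + z) (l(z) = (z - 134)/(z - 27) = (-134 + z)/(-27 + z))
(B(3) + C(7, 10))*(-38) - l(173) = (3 + 10)*(-38) - (-134 + 173)/(-27 + 173) = 13*(-38) - 39/146 = -494 - 39/146 = -72163/146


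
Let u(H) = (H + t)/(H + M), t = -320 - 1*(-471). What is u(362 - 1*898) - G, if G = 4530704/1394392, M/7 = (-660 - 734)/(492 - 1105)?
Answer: -27883756457/11113652838 ≈ -2.5090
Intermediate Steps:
t = 151 (t = -320 + 471 = 151)
M = 9758/613 (M = 7*((-660 - 734)/(492 - 1105)) = 7*(-1394/(-613)) = 7*(-1394*(-1/613)) = 7*(1394/613) = 9758/613 ≈ 15.918)
u(H) = (151 + H)/(9758/613 + H) (u(H) = (H + 151)/(H + 9758/613) = (151 + H)/(9758/613 + H))
G = 566338/174299 (G = 4530704*(1/1394392) = 566338/174299 ≈ 3.2492)
u(362 - 1*898) - G = 613*(151 + (362 - 1*898))/(9758 + 613*(362 - 1*898)) - 1*566338/174299 = 613*(151 + (362 - 898))/(9758 + 613*(362 - 898)) - 566338/174299 = 613*(151 - 536)/(9758 + 613*(-536)) - 566338/174299 = 613*(-385)/(9758 - 328568) - 566338/174299 = 613*(-385)/(-318810) - 566338/174299 = 613*(-1/318810)*(-385) - 566338/174299 = 47201/63762 - 566338/174299 = -27883756457/11113652838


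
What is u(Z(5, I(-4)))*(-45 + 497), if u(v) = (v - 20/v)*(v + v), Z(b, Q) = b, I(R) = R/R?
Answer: 4520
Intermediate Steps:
I(R) = 1
u(v) = 2*v*(v - 20/v) (u(v) = (v - 20/v)*(2*v) = 2*v*(v - 20/v))
u(Z(5, I(-4)))*(-45 + 497) = (-40 + 2*5**2)*(-45 + 497) = (-40 + 2*25)*452 = (-40 + 50)*452 = 10*452 = 4520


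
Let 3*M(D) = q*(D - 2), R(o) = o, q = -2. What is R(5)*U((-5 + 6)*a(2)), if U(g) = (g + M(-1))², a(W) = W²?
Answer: 180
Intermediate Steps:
M(D) = 4/3 - 2*D/3 (M(D) = (-2*(D - 2))/3 = (-2*(-2 + D))/3 = (4 - 2*D)/3 = 4/3 - 2*D/3)
U(g) = (2 + g)² (U(g) = (g + (4/3 - ⅔*(-1)))² = (g + (4/3 + ⅔))² = (g + 2)² = (2 + g)²)
R(5)*U((-5 + 6)*a(2)) = 5*(2 + (-5 + 6)*2²)² = 5*(2 + 1*4)² = 5*(2 + 4)² = 5*6² = 5*36 = 180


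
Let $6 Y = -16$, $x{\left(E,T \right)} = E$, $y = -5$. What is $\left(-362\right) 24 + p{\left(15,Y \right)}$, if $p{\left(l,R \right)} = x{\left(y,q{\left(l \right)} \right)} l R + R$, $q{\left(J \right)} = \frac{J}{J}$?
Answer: $- \frac{25472}{3} \approx -8490.7$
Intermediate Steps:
$q{\left(J \right)} = 1$
$Y = - \frac{8}{3}$ ($Y = \frac{1}{6} \left(-16\right) = - \frac{8}{3} \approx -2.6667$)
$p{\left(l,R \right)} = R - 5 R l$ ($p{\left(l,R \right)} = - 5 l R + R = - 5 R l + R = R - 5 R l$)
$\left(-362\right) 24 + p{\left(15,Y \right)} = \left(-362\right) 24 - \frac{8 \left(1 - 75\right)}{3} = -8688 - \frac{8 \left(1 - 75\right)}{3} = -8688 - - \frac{592}{3} = -8688 + \frac{592}{3} = - \frac{25472}{3}$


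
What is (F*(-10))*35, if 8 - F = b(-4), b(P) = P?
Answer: -4200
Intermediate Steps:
F = 12 (F = 8 - 1*(-4) = 8 + 4 = 12)
(F*(-10))*35 = (12*(-10))*35 = -120*35 = -4200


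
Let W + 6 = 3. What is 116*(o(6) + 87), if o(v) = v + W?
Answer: 10440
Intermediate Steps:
W = -3 (W = -6 + 3 = -3)
o(v) = -3 + v (o(v) = v - 3 = -3 + v)
116*(o(6) + 87) = 116*((-3 + 6) + 87) = 116*(3 + 87) = 116*90 = 10440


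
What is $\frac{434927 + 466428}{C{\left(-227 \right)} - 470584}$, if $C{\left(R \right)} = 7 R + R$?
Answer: $- \frac{180271}{94480} \approx -1.908$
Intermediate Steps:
$C{\left(R \right)} = 8 R$
$\frac{434927 + 466428}{C{\left(-227 \right)} - 470584} = \frac{434927 + 466428}{8 \left(-227\right) - 470584} = \frac{901355}{-1816 - 470584} = \frac{901355}{-472400} = 901355 \left(- \frac{1}{472400}\right) = - \frac{180271}{94480}$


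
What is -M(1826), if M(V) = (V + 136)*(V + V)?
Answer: -7165224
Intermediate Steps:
M(V) = 2*V*(136 + V) (M(V) = (136 + V)*(2*V) = 2*V*(136 + V))
-M(1826) = -2*1826*(136 + 1826) = -2*1826*1962 = -1*7165224 = -7165224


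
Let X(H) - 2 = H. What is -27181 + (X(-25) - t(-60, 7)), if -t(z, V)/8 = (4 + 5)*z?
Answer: -31524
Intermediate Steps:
X(H) = 2 + H
t(z, V) = -72*z (t(z, V) = -8*(4 + 5)*z = -72*z)
-27181 + (X(-25) - t(-60, 7)) = -27181 + ((2 - 25) - (-72)*(-60)) = -27181 + (-23 - 1*4320) = -27181 + (-23 - 4320) = -27181 - 4343 = -31524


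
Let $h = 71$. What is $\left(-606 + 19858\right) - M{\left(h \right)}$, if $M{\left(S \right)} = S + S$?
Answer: $19110$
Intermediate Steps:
$M{\left(S \right)} = 2 S$
$\left(-606 + 19858\right) - M{\left(h \right)} = \left(-606 + 19858\right) - 2 \cdot 71 = 19252 - 142 = 19110$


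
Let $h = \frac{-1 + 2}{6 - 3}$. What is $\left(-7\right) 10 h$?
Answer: $- \frac{70}{3} \approx -23.333$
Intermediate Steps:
$h = \frac{1}{3}$ ($h = 1 \cdot \frac{1}{3} = \frac{1}{3} \approx 0.33333$)
$\left(-7\right) 10 h = \left(-7\right) 10 \cdot \frac{1}{3} = \left(-70\right) \frac{1}{3} = - \frac{70}{3}$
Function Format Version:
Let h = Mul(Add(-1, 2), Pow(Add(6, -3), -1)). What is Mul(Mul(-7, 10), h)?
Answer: Rational(-70, 3) ≈ -23.333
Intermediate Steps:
h = Rational(1, 3) (h = Mul(1, Pow(3, -1)) = Mul(1, Rational(1, 3)) = Rational(1, 3) ≈ 0.33333)
Mul(Mul(-7, 10), h) = Mul(Mul(-7, 10), Rational(1, 3)) = Mul(-70, Rational(1, 3)) = Rational(-70, 3)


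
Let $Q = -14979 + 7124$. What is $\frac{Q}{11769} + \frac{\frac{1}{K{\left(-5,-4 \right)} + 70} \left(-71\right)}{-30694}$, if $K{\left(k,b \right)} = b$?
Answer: $- \frac{1767983869}{2649076364} \approx -0.6674$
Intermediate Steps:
$Q = -7855$
$\frac{Q}{11769} + \frac{\frac{1}{K{\left(-5,-4 \right)} + 70} \left(-71\right)}{-30694} = - \frac{7855}{11769} + \frac{\frac{1}{-4 + 70} \left(-71\right)}{-30694} = \left(-7855\right) \frac{1}{11769} + \frac{1}{66} \left(-71\right) \left(- \frac{1}{30694}\right) = - \frac{7855}{11769} + \frac{1}{66} \left(-71\right) \left(- \frac{1}{30694}\right) = - \frac{7855}{11769} - - \frac{71}{2025804} = - \frac{7855}{11769} + \frac{71}{2025804} = - \frac{1767983869}{2649076364}$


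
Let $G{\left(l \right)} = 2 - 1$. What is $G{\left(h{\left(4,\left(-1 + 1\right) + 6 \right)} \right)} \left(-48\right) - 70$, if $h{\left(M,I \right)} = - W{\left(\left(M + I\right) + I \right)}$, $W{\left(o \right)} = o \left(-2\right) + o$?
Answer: $-118$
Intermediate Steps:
$W{\left(o \right)} = - o$ ($W{\left(o \right)} = - 2 o + o = - o$)
$h{\left(M,I \right)} = M + 2 I$ ($h{\left(M,I \right)} = - \left(-1\right) \left(\left(M + I\right) + I\right) = - \left(-1\right) \left(\left(I + M\right) + I\right) = - \left(-1\right) \left(M + 2 I\right) = - (- M - 2 I) = M + 2 I$)
$G{\left(l \right)} = 1$ ($G{\left(l \right)} = 2 - 1 = 1$)
$G{\left(h{\left(4,\left(-1 + 1\right) + 6 \right)} \right)} \left(-48\right) - 70 = 1 \left(-48\right) - 70 = -48 - 70 = -118$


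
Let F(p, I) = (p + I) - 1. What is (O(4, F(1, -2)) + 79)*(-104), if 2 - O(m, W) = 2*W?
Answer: -8840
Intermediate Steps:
F(p, I) = -1 + I + p (F(p, I) = (I + p) - 1 = -1 + I + p)
O(m, W) = 2 - 2*W
(O(4, F(1, -2)) + 79)*(-104) = ((2 - 2*(-1 - 2 + 1)) + 79)*(-104) = ((2 - 2*(-2)) + 79)*(-104) = ((2 + 4) + 79)*(-104) = (6 + 79)*(-104) = 85*(-104) = -8840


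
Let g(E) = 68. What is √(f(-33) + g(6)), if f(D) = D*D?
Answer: √1157 ≈ 34.015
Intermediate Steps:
f(D) = D²
√(f(-33) + g(6)) = √((-33)² + 68) = √(1089 + 68) = √1157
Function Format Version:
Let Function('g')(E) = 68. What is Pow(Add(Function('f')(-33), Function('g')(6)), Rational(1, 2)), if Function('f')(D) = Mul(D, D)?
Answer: Pow(1157, Rational(1, 2)) ≈ 34.015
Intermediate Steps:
Function('f')(D) = Pow(D, 2)
Pow(Add(Function('f')(-33), Function('g')(6)), Rational(1, 2)) = Pow(Add(Pow(-33, 2), 68), Rational(1, 2)) = Pow(Add(1089, 68), Rational(1, 2)) = Pow(1157, Rational(1, 2))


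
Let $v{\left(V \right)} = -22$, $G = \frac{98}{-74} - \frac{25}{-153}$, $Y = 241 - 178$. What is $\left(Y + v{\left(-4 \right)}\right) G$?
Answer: $- \frac{269452}{5661} \approx -47.598$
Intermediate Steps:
$Y = 63$
$G = - \frac{6572}{5661}$ ($G = 98 \left(- \frac{1}{74}\right) - - \frac{25}{153} = - \frac{49}{37} + \frac{25}{153} = - \frac{6572}{5661} \approx -1.1609$)
$\left(Y + v{\left(-4 \right)}\right) G = \left(63 - 22\right) \left(- \frac{6572}{5661}\right) = 41 \left(- \frac{6572}{5661}\right) = - \frac{269452}{5661}$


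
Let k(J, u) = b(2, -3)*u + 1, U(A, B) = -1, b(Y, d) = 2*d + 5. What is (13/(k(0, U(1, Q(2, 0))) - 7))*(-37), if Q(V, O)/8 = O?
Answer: 481/5 ≈ 96.200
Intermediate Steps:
b(Y, d) = 5 + 2*d
Q(V, O) = 8*O
k(J, u) = 1 - u (k(J, u) = (5 + 2*(-3))*u + 1 = (5 - 6)*u + 1 = -u + 1 = 1 - u)
(13/(k(0, U(1, Q(2, 0))) - 7))*(-37) = (13/((1 - 1*(-1)) - 7))*(-37) = (13/((1 + 1) - 7))*(-37) = (13/(2 - 7))*(-37) = (13/(-5))*(-37) = (13*(-1/5))*(-37) = -13/5*(-37) = 481/5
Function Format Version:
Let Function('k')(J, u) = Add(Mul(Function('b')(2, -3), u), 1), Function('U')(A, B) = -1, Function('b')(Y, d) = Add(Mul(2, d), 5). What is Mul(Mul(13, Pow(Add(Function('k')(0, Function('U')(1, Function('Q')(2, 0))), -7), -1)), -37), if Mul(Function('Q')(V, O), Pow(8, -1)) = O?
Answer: Rational(481, 5) ≈ 96.200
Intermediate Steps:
Function('b')(Y, d) = Add(5, Mul(2, d))
Function('Q')(V, O) = Mul(8, O)
Function('k')(J, u) = Add(1, Mul(-1, u)) (Function('k')(J, u) = Add(Mul(Add(5, Mul(2, -3)), u), 1) = Add(Mul(Add(5, -6), u), 1) = Add(Mul(-1, u), 1) = Add(1, Mul(-1, u)))
Mul(Mul(13, Pow(Add(Function('k')(0, Function('U')(1, Function('Q')(2, 0))), -7), -1)), -37) = Mul(Mul(13, Pow(Add(Add(1, Mul(-1, -1)), -7), -1)), -37) = Mul(Mul(13, Pow(Add(Add(1, 1), -7), -1)), -37) = Mul(Mul(13, Pow(Add(2, -7), -1)), -37) = Mul(Mul(13, Pow(-5, -1)), -37) = Mul(Mul(13, Rational(-1, 5)), -37) = Mul(Rational(-13, 5), -37) = Rational(481, 5)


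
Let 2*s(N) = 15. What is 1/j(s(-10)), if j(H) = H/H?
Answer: 1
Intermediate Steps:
s(N) = 15/2 (s(N) = (½)*15 = 15/2)
j(H) = 1
1/j(s(-10)) = 1/1 = 1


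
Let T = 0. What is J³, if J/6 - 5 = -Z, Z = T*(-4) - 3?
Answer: 110592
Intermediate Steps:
Z = -3 (Z = 0*(-4) - 3 = 0 - 3 = -3)
J = 48 (J = 30 + 6*(-1*(-3)) = 30 + 6*3 = 30 + 18 = 48)
J³ = 48³ = 110592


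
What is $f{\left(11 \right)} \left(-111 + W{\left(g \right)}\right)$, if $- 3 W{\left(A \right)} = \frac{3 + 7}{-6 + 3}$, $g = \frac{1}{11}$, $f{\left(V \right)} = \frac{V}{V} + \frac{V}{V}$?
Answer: $- \frac{1978}{9} \approx -219.78$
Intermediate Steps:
$f{\left(V \right)} = 2$ ($f{\left(V \right)} = 1 + 1 = 2$)
$g = \frac{1}{11} \approx 0.090909$
$W{\left(A \right)} = \frac{10}{9}$ ($W{\left(A \right)} = - \frac{\left(3 + 7\right) \frac{1}{-6 + 3}}{3} = - \frac{10 \frac{1}{-3}}{3} = - \frac{10 \left(- \frac{1}{3}\right)}{3} = \left(- \frac{1}{3}\right) \left(- \frac{10}{3}\right) = \frac{10}{9}$)
$f{\left(11 \right)} \left(-111 + W{\left(g \right)}\right) = 2 \left(-111 + \frac{10}{9}\right) = 2 \left(- \frac{989}{9}\right) = - \frac{1978}{9}$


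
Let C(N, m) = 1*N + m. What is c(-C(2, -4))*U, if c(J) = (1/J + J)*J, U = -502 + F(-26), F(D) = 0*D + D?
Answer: -2640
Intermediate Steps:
F(D) = D (F(D) = 0 + D = D)
C(N, m) = N + m
U = -528 (U = -502 - 26 = -528)
c(J) = J*(J + 1/J) (c(J) = (J + 1/J)*J = J*(J + 1/J))
c(-C(2, -4))*U = (1 + (-(2 - 4))**2)*(-528) = (1 + (-1*(-2))**2)*(-528) = (1 + 2**2)*(-528) = (1 + 4)*(-528) = 5*(-528) = -2640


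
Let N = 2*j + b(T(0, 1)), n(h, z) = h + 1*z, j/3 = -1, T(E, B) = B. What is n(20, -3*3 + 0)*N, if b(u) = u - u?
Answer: -66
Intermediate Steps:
b(u) = 0
j = -3 (j = 3*(-1) = -3)
n(h, z) = h + z
N = -6 (N = 2*(-3) + 0 = -6 + 0 = -6)
n(20, -3*3 + 0)*N = (20 + (-3*3 + 0))*(-6) = (20 + (-9 + 0))*(-6) = (20 - 9)*(-6) = 11*(-6) = -66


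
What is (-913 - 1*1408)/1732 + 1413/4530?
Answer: -1344469/1307660 ≈ -1.0281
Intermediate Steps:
(-913 - 1*1408)/1732 + 1413/4530 = (-913 - 1408)*(1/1732) + 1413*(1/4530) = -2321*1/1732 + 471/1510 = -2321/1732 + 471/1510 = -1344469/1307660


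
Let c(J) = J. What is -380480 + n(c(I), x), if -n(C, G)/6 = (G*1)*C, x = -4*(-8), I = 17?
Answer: -383744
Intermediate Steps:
x = 32
n(C, G) = -6*C*G (n(C, G) = -6*G*1*C = -6*G*C = -6*C*G)
-380480 + n(c(I), x) = -380480 - 6*17*32 = -380480 - 3264 = -383744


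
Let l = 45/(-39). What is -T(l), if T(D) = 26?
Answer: -26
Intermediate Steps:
l = -15/13 (l = 45*(-1/39) = -15/13 ≈ -1.1538)
-T(l) = -1*26 = -26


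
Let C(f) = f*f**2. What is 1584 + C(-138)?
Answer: -2626488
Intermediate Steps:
C(f) = f**3
1584 + C(-138) = 1584 + (-138)**3 = 1584 - 2628072 = -2626488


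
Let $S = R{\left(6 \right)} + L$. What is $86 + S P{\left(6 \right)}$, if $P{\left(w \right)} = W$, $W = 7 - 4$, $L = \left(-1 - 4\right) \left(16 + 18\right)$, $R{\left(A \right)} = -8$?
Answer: $-448$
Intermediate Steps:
$L = -170$ ($L = \left(-5\right) 34 = -170$)
$W = 3$ ($W = 7 - 4 = 3$)
$P{\left(w \right)} = 3$
$S = -178$ ($S = -8 - 170 = -178$)
$86 + S P{\left(6 \right)} = 86 - 534 = -448$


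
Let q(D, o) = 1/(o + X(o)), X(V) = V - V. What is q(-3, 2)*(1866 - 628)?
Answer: 619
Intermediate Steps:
X(V) = 0
q(D, o) = 1/o (q(D, o) = 1/(o + 0) = 1/o)
q(-3, 2)*(1866 - 628) = (1866 - 628)/2 = (½)*1238 = 619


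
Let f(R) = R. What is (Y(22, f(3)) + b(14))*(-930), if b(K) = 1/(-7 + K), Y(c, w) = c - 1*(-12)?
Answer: -222270/7 ≈ -31753.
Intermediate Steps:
Y(c, w) = 12 + c (Y(c, w) = c + 12 = 12 + c)
(Y(22, f(3)) + b(14))*(-930) = ((12 + 22) + 1/(-7 + 14))*(-930) = (34 + 1/7)*(-930) = (239/7)*(-930) = -222270/7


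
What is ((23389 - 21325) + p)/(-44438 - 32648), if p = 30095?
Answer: -32159/77086 ≈ -0.41718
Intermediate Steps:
((23389 - 21325) + p)/(-44438 - 32648) = ((23389 - 21325) + 30095)/(-44438 - 32648) = (2064 + 30095)/(-77086) = 32159*(-1/77086) = -32159/77086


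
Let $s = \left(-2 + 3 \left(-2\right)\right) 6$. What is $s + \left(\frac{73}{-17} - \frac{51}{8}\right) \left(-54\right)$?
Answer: $\frac{35913}{68} \approx 528.13$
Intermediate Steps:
$s = -48$ ($s = \left(-2 - 6\right) 6 = \left(-8\right) 6 = -48$)
$s + \left(\frac{73}{-17} - \frac{51}{8}\right) \left(-54\right) = -48 + \left(\frac{73}{-17} - \frac{51}{8}\right) \left(-54\right) = -48 + \left(73 \left(- \frac{1}{17}\right) - \frac{51}{8}\right) \left(-54\right) = -48 + \left(- \frac{73}{17} - \frac{51}{8}\right) \left(-54\right) = -48 - - \frac{39177}{68} = -48 + \frac{39177}{68} = \frac{35913}{68}$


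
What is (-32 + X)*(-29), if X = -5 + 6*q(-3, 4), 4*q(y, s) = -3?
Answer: 2407/2 ≈ 1203.5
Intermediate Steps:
q(y, s) = -3/4 (q(y, s) = (1/4)*(-3) = -3/4)
X = -19/2 (X = -5 + 6*(-3/4) = -5 - 9/2 = -19/2 ≈ -9.5000)
(-32 + X)*(-29) = (-32 - 19/2)*(-29) = -83/2*(-29) = 2407/2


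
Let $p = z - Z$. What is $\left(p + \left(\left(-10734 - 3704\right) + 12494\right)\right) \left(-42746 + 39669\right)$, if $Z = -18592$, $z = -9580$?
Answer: $-21748236$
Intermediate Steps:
$p = 9012$ ($p = -9580 - -18592 = -9580 + 18592 = 9012$)
$\left(p + \left(\left(-10734 - 3704\right) + 12494\right)\right) \left(-42746 + 39669\right) = \left(9012 + \left(\left(-10734 - 3704\right) + 12494\right)\right) \left(-42746 + 39669\right) = \left(9012 + \left(-14438 + 12494\right)\right) \left(-3077\right) = \left(9012 - 1944\right) \left(-3077\right) = 7068 \left(-3077\right) = -21748236$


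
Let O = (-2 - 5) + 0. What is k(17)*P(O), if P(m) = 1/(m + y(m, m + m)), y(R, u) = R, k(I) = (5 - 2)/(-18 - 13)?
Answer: 3/434 ≈ 0.0069124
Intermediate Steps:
k(I) = -3/31 (k(I) = 3/(-31) = 3*(-1/31) = -3/31)
O = -7 (O = -7 + 0 = -7)
P(m) = 1/(2*m) (P(m) = 1/(m + m) = 1/(2*m))
k(17)*P(O) = -3/(62*(-7)) = -3*(-1)/(62*7) = -3/31*(-1/14) = 3/434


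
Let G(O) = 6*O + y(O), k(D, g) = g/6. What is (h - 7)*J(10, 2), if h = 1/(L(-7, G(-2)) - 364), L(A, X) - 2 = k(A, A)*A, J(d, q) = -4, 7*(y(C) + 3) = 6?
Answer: 59468/2123 ≈ 28.011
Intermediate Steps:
y(C) = -15/7 (y(C) = -3 + (1/7)*6 = -3 + 6/7 = -15/7)
k(D, g) = g/6 (k(D, g) = g*(1/6) = g/6)
G(O) = -15/7 + 6*O (G(O) = 6*O - 15/7 = -15/7 + 6*O)
L(A, X) = 2 + A**2/6 (L(A, X) = 2 + (A/6)*A = 2 + A**2/6)
h = -6/2123 (h = 1/((2 + (1/6)*(-7)**2) - 364) = 1/((2 + (1/6)*49) - 364) = 1/((2 + 49/6) - 364) = 1/(61/6 - 364) = 1/(-2123/6) = -6/2123 ≈ -0.0028262)
(h - 7)*J(10, 2) = (-6/2123 - 7)*(-4) = -14867/2123*(-4) = 59468/2123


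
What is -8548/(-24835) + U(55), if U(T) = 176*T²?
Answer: 13222162548/24835 ≈ 5.3240e+5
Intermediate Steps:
-8548/(-24835) + U(55) = -8548/(-24835) + 176*55² = -8548*(-1/24835) + 176*3025 = 8548/24835 + 532400 = 13222162548/24835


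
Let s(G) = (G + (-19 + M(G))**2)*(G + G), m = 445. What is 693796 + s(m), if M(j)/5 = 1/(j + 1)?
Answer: 140311066113/99458 ≈ 1.4108e+6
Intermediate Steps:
M(j) = 5/(1 + j) (M(j) = 5/(j + 1) = 5/(1 + j))
s(G) = 2*G*(G + (-19 + 5/(1 + G))**2) (s(G) = (G + (-19 + 5/(1 + G))**2)*(G + G) = (G + (-19 + 5/(1 + G))**2)*(2*G) = 2*G*(G + (-19 + 5/(1 + G))**2))
693796 + s(m) = 693796 + (2*445**2 + 2*445*(14 + 19*445)**2/(1 + 445)**2) = 693796 + (2*198025 + 2*445*(14 + 8455)**2/446**2) = 693796 + (396050 + 2*445*(1/198916)*8469**2) = 693796 + (396050 + 2*445*(1/198916)*71723961) = 693796 + (396050 + 31917162645/99458) = 693796 + 71307503545/99458 = 140311066113/99458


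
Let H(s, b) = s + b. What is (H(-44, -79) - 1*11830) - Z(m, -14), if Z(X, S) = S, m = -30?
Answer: -11939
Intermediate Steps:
H(s, b) = b + s
(H(-44, -79) - 1*11830) - Z(m, -14) = ((-79 - 44) - 1*11830) - 1*(-14) = (-123 - 11830) + 14 = -11953 + 14 = -11939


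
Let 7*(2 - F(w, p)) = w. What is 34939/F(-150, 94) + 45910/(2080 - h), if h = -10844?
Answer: 792097673/529884 ≈ 1494.9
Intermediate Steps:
F(w, p) = 2 - w/7
34939/F(-150, 94) + 45910/(2080 - h) = 34939/(2 - ⅐*(-150)) + 45910/(2080 - 1*(-10844)) = 34939/(2 + 150/7) + 45910/(2080 + 10844) = 34939/(164/7) + 45910/12924 = 34939*(7/164) + 45910*(1/12924) = 244573/164 + 22955/6462 = 792097673/529884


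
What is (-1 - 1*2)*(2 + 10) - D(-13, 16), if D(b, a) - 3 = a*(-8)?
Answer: 89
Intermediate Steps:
D(b, a) = 3 - 8*a (D(b, a) = 3 + a*(-8) = 3 - 8*a)
(-1 - 1*2)*(2 + 10) - D(-13, 16) = (-1 - 1*2)*(2 + 10) - (3 - 8*16) = (-1 - 2)*12 - (3 - 128) = -3*12 - 1*(-125) = -36 + 125 = 89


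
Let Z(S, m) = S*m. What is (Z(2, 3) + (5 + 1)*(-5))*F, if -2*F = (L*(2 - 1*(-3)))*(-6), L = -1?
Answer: 360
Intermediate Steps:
F = -15 (F = -(-(2 - 1*(-3)))*(-6)/2 = -(-(2 + 3))*(-6)/2 = -(-1*5)*(-6)/2 = -(-5)*(-6)/2 = -1/2*30 = -15)
(Z(2, 3) + (5 + 1)*(-5))*F = (2*3 + (5 + 1)*(-5))*(-15) = (6 + 6*(-5))*(-15) = (6 - 30)*(-15) = -24*(-15) = 360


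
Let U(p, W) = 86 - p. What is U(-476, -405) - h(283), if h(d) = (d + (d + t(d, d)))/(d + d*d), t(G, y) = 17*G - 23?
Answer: 22581855/40186 ≈ 561.93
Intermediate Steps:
t(G, y) = -23 + 17*G
h(d) = (-23 + 19*d)/(d + d²) (h(d) = (d + (d + (-23 + 17*d)))/(d + d*d) = (d + (-23 + 18*d))/(d + d²) = (-23 + 19*d)/(d + d²))
U(-476, -405) - h(283) = (86 - 1*(-476)) - (-23 + 19*283)/(283*(1 + 283)) = (86 + 476) - (-23 + 5377)/(283*284) = 562 - 5354/(283*284) = 562 - 1*2677/40186 = 562 - 2677/40186 = 22581855/40186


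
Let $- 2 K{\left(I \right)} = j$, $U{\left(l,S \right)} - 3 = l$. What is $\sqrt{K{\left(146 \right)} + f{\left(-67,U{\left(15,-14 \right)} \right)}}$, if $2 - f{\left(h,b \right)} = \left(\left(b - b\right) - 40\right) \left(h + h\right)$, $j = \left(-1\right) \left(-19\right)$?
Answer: $\frac{i \sqrt{21470}}{2} \approx 73.263 i$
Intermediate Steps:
$U{\left(l,S \right)} = 3 + l$
$j = 19$
$K{\left(I \right)} = - \frac{19}{2}$ ($K{\left(I \right)} = \left(- \frac{1}{2}\right) 19 = - \frac{19}{2}$)
$f{\left(h,b \right)} = 2 + 80 h$ ($f{\left(h,b \right)} = 2 - \left(\left(b - b\right) - 40\right) \left(h + h\right) = 2 - \left(0 - 40\right) 2 h = 2 - - 40 \cdot 2 h = 2 - - 80 h = 2 + 80 h$)
$\sqrt{K{\left(146 \right)} + f{\left(-67,U{\left(15,-14 \right)} \right)}} = \sqrt{- \frac{19}{2} + \left(2 + 80 \left(-67\right)\right)} = \sqrt{- \frac{19}{2} + \left(2 - 5360\right)} = \sqrt{- \frac{19}{2} - 5358} = \sqrt{- \frac{10735}{2}} = \frac{i \sqrt{21470}}{2}$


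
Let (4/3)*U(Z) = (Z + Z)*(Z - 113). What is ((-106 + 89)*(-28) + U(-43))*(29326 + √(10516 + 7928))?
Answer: 309037388 + 21076*√4611 ≈ 3.1047e+8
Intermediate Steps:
U(Z) = 3*Z*(-113 + Z)/2 (U(Z) = 3*((Z + Z)*(Z - 113))/4 = 3*((2*Z)*(-113 + Z))/4 = 3*(2*Z*(-113 + Z))/4 = 3*Z*(-113 + Z)/2)
((-106 + 89)*(-28) + U(-43))*(29326 + √(10516 + 7928)) = ((-106 + 89)*(-28) + (3/2)*(-43)*(-113 - 43))*(29326 + √(10516 + 7928)) = (-17*(-28) + (3/2)*(-43)*(-156))*(29326 + √18444) = (476 + 10062)*(29326 + 2*√4611) = 10538*(29326 + 2*√4611) = 309037388 + 21076*√4611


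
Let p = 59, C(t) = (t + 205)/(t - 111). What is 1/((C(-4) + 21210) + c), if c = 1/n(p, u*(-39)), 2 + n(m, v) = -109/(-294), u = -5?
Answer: 55085/1168222761 ≈ 4.7153e-5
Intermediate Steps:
C(t) = (205 + t)/(-111 + t)
n(m, v) = -479/294 (n(m, v) = -2 - 109/(-294) = -2 - 109*(-1/294) = -2 + 109/294 = -479/294)
c = -294/479 (c = 1/(-479/294) = -294/479 ≈ -0.61378)
1/((C(-4) + 21210) + c) = 1/(((205 - 4)/(-111 - 4) + 21210) - 294/479) = 1/((201/(-115) + 21210) - 294/479) = 1/((-1/115*201 + 21210) - 294/479) = 1/((-201/115 + 21210) - 294/479) = 1/(2438949/115 - 294/479) = 1/(1168222761/55085) = 55085/1168222761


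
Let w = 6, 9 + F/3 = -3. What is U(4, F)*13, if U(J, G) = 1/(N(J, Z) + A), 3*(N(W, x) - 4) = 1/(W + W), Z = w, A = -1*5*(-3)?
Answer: 312/457 ≈ 0.68271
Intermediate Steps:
F = -36 (F = -27 + 3*(-3) = -27 - 9 = -36)
A = 15 (A = -5*(-3) = 15)
Z = 6
N(W, x) = 4 + 1/(6*W) (N(W, x) = 4 + 1/(3*(W + W)) = 4 + 1/(3*((2*W))) = 4 + (1/(2*W))/3 = 4 + 1/(6*W))
U(J, G) = 1/(19 + 1/(6*J)) (U(J, G) = 1/((4 + 1/(6*J)) + 15) = 1/(19 + 1/(6*J)))
U(4, F)*13 = (6*4/(1 + 114*4))*13 = (6*4/(1 + 456))*13 = (6*4/457)*13 = (6*4*(1/457))*13 = (24/457)*13 = 312/457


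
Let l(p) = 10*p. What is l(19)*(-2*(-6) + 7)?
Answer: 3610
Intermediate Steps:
l(19)*(-2*(-6) + 7) = (10*19)*(-2*(-6) + 7) = 190*(12 + 7) = 190*19 = 3610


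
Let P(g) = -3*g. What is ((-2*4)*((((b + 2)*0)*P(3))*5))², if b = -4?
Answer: 0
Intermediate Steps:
((-2*4)*((((b + 2)*0)*P(3))*5))² = ((-2*4)*((((-4 + 2)*0)*(-3*3))*5))² = (-8*-2*0*(-9)*5)² = (-8*0*(-9)*5)² = (-0*5)² = (-8*0)² = 0² = 0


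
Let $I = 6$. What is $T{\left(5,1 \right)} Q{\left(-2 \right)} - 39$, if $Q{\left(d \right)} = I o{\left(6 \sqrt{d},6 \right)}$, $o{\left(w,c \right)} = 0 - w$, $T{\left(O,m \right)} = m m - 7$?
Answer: $-39 + 216 i \sqrt{2} \approx -39.0 + 305.47 i$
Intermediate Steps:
$T{\left(O,m \right)} = -7 + m^{2}$ ($T{\left(O,m \right)} = m^{2} - 7 = -7 + m^{2}$)
$o{\left(w,c \right)} = - w$
$Q{\left(d \right)} = - 36 \sqrt{d}$ ($Q{\left(d \right)} = 6 \left(- 6 \sqrt{d}\right) = - 36 \sqrt{d}$)
$T{\left(5,1 \right)} Q{\left(-2 \right)} - 39 = \left(-7 + 1^{2}\right) \left(- 36 \sqrt{-2}\right) - 39 = \left(-7 + 1\right) \left(- 36 i \sqrt{2}\right) - 39 = - 6 \left(- 36 i \sqrt{2}\right) - 39 = 216 i \sqrt{2} - 39 = -39 + 216 i \sqrt{2}$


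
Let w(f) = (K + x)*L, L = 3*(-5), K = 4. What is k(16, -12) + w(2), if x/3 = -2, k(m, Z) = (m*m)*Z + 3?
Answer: -3039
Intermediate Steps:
k(m, Z) = 3 + Z*m² (k(m, Z) = m²*Z + 3 = Z*m² + 3 = 3 + Z*m²)
L = -15
x = -6 (x = 3*(-2) = -6)
w(f) = 30 (w(f) = (4 - 6)*(-15) = -2*(-15) = 30)
k(16, -12) + w(2) = (3 - 12*16²) + 30 = (3 - 12*256) + 30 = (3 - 3072) + 30 = -3069 + 30 = -3039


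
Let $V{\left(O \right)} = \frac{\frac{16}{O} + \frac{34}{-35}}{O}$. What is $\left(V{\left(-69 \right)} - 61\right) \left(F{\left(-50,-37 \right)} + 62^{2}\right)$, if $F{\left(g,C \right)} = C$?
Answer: $- \frac{4298453667}{18515} \approx -2.3216 \cdot 10^{5}$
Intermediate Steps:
$V{\left(O \right)} = \frac{- \frac{34}{35} + \frac{16}{O}}{O}$ ($V{\left(O \right)} = \frac{\frac{16}{O} + 34 \left(- \frac{1}{35}\right)}{O} = \frac{\frac{16}{O} - \frac{34}{35}}{O} = \frac{- \frac{34}{35} + \frac{16}{O}}{O}$)
$\left(V{\left(-69 \right)} - 61\right) \left(F{\left(-50,-37 \right)} + 62^{2}\right) = \left(\frac{2 \left(280 - -1173\right)}{35 \cdot 4761} - 61\right) \left(-37 + 62^{2}\right) = \left(\frac{2}{35} \cdot \frac{1}{4761} \left(280 + 1173\right) - 61\right) \left(-37 + 3844\right) = \left(\frac{2}{35} \cdot \frac{1}{4761} \cdot 1453 - 61\right) 3807 = \left(\frac{2906}{166635} - 61\right) 3807 = \left(- \frac{10161829}{166635}\right) 3807 = - \frac{4298453667}{18515}$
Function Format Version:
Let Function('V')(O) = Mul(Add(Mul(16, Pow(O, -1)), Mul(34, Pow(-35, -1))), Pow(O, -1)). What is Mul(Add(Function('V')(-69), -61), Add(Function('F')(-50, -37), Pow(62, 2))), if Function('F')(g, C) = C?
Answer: Rational(-4298453667, 18515) ≈ -2.3216e+5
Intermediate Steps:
Function('V')(O) = Mul(Pow(O, -1), Add(Rational(-34, 35), Mul(16, Pow(O, -1)))) (Function('V')(O) = Mul(Add(Mul(16, Pow(O, -1)), Mul(34, Rational(-1, 35))), Pow(O, -1)) = Mul(Add(Mul(16, Pow(O, -1)), Rational(-34, 35)), Pow(O, -1)) = Mul(Add(Rational(-34, 35), Mul(16, Pow(O, -1))), Pow(O, -1)) = Mul(Pow(O, -1), Add(Rational(-34, 35), Mul(16, Pow(O, -1)))))
Mul(Add(Function('V')(-69), -61), Add(Function('F')(-50, -37), Pow(62, 2))) = Mul(Add(Mul(Rational(2, 35), Pow(-69, -2), Add(280, Mul(-17, -69))), -61), Add(-37, Pow(62, 2))) = Mul(Add(Mul(Rational(2, 35), Rational(1, 4761), Add(280, 1173)), -61), Add(-37, 3844)) = Mul(Add(Mul(Rational(2, 35), Rational(1, 4761), 1453), -61), 3807) = Mul(Add(Rational(2906, 166635), -61), 3807) = Mul(Rational(-10161829, 166635), 3807) = Rational(-4298453667, 18515)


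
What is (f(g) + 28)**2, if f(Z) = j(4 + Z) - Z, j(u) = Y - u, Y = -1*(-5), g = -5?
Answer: 1521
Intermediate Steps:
Y = 5
j(u) = 5 - u
f(Z) = 1 - 2*Z (f(Z) = (5 - (4 + Z)) - Z = (5 + (-4 - Z)) - Z = (1 - Z) - Z = 1 - 2*Z)
(f(g) + 28)**2 = ((1 - 2*(-5)) + 28)**2 = ((1 + 10) + 28)**2 = (11 + 28)**2 = 39**2 = 1521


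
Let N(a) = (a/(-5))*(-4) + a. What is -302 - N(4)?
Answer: -1546/5 ≈ -309.20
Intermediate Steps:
N(a) = 9*a/5 (N(a) = (a*(-1/5))*(-4) + a = -a/5*(-4) + a = 4*a/5 + a = 9*a/5)
-302 - N(4) = -302 - 9*4/5 = -302 - 1*36/5 = -302 - 36/5 = -1546/5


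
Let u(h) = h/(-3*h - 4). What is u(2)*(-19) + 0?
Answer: 19/5 ≈ 3.8000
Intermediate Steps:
u(h) = h/(-4 - 3*h)
u(2)*(-19) + 0 = -1*2/(4 + 3*2)*(-19) + 0 = -1*2/(4 + 6)*(-19) + 0 = -1*2/10*(-19) + 0 = -1*2*⅒*(-19) + 0 = -⅕*(-19) + 0 = 19/5 + 0 = 19/5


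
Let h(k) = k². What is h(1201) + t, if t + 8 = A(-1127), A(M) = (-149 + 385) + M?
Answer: 1441502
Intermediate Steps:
A(M) = 236 + M
t = -899 (t = -8 + (236 - 1127) = -8 - 891 = -899)
h(1201) + t = 1201² - 899 = 1442401 - 899 = 1441502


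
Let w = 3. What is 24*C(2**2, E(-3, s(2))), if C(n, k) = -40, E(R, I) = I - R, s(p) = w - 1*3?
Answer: -960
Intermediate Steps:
s(p) = 0 (s(p) = 3 - 1*3 = 3 - 3 = 0)
24*C(2**2, E(-3, s(2))) = 24*(-40) = -960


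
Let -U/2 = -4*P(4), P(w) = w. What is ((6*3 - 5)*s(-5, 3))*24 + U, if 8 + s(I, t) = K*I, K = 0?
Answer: -2464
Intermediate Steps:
s(I, t) = -8 (s(I, t) = -8 + 0*I = -8 + 0 = -8)
U = 32 (U = -(-8)*4 = -2*(-16) = 32)
((6*3 - 5)*s(-5, 3))*24 + U = ((6*3 - 5)*(-8))*24 + 32 = ((18 - 5)*(-8))*24 + 32 = (13*(-8))*24 + 32 = -104*24 + 32 = -2496 + 32 = -2464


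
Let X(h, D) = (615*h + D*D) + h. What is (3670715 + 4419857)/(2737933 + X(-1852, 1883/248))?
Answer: 497602540288/98231645593 ≈ 5.0656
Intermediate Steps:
X(h, D) = D**2 + 616*h (X(h, D) = (615*h + D**2) + h = (D**2 + 615*h) + h = D**2 + 616*h)
(3670715 + 4419857)/(2737933 + X(-1852, 1883/248)) = (3670715 + 4419857)/(2737933 + ((1883/248)**2 + 616*(-1852))) = 8090572/(2737933 + ((1883*(1/248))**2 - 1140832)) = 8090572/(2737933 + ((1883/248)**2 - 1140832)) = 8090572/(2737933 + (3545689/61504 - 1140832)) = 8090572/(2737933 - 70162185639/61504) = 8090572/(98231645593/61504) = 8090572*(61504/98231645593) = 497602540288/98231645593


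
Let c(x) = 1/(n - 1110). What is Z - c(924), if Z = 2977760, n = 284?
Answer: 2459629761/826 ≈ 2.9778e+6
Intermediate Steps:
c(x) = -1/826 (c(x) = 1/(284 - 1110) = 1/(-826) = -1/826)
Z - c(924) = 2977760 - 1*(-1/826) = 2977760 + 1/826 = 2459629761/826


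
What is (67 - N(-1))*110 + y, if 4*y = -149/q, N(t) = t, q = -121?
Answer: 3620469/484 ≈ 7480.3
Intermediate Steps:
y = 149/484 (y = (-149/(-121))/4 = (-149*(-1/121))/4 = (1/4)*(149/121) = 149/484 ≈ 0.30785)
(67 - N(-1))*110 + y = (67 - 1*(-1))*110 + 149/484 = (67 + 1)*110 + 149/484 = 68*110 + 149/484 = 7480 + 149/484 = 3620469/484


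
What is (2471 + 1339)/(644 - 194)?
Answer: 127/15 ≈ 8.4667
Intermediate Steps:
(2471 + 1339)/(644 - 194) = 3810/450 = 3810*(1/450) = 127/15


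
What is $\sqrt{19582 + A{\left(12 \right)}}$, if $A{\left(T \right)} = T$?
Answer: $\sqrt{19594} \approx 139.98$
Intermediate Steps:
$\sqrt{19582 + A{\left(12 \right)}} = \sqrt{19582 + 12} = \sqrt{19594}$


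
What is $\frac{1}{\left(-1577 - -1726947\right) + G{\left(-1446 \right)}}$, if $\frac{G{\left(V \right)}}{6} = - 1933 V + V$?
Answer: $\frac{1}{18487402} \approx 5.4091 \cdot 10^{-8}$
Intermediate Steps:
$G{\left(V \right)} = - 11592 V$ ($G{\left(V \right)} = 6 \left(- 1933 V + V\right) = 6 \left(- 1932 V\right) = - 11592 V$)
$\frac{1}{\left(-1577 - -1726947\right) + G{\left(-1446 \right)}} = \frac{1}{\left(-1577 - -1726947\right) - -16762032} = \frac{1}{\left(-1577 + 1726947\right) + 16762032} = \frac{1}{1725370 + 16762032} = \frac{1}{18487402}$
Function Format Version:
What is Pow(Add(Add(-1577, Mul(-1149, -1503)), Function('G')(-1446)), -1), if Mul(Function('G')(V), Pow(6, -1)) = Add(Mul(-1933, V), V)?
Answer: Rational(1, 18487402) ≈ 5.4091e-8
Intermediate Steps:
Function('G')(V) = Mul(-11592, V) (Function('G')(V) = Mul(6, Add(Mul(-1933, V), V)) = Mul(6, Mul(-1932, V)) = Mul(-11592, V))
Pow(Add(Add(-1577, Mul(-1149, -1503)), Function('G')(-1446)), -1) = Pow(Add(Add(-1577, Mul(-1149, -1503)), Mul(-11592, -1446)), -1) = Pow(Add(Add(-1577, 1726947), 16762032), -1) = Pow(Add(1725370, 16762032), -1) = Pow(18487402, -1) = Rational(1, 18487402)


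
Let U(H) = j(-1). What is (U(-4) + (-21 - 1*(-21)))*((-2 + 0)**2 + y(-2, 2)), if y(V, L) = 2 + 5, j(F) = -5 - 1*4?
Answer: -99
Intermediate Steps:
j(F) = -9 (j(F) = -5 - 4 = -9)
U(H) = -9
y(V, L) = 7
(U(-4) + (-21 - 1*(-21)))*((-2 + 0)**2 + y(-2, 2)) = (-9 + (-21 - 1*(-21)))*((-2 + 0)**2 + 7) = (-9 + (-21 + 21))*((-2)**2 + 7) = (-9 + 0)*(4 + 7) = -9*11 = -99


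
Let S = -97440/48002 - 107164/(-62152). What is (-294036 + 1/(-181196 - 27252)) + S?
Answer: -11428603047602233657/38867999720512 ≈ -2.9404e+5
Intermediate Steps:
S = -114000569/372927538 (S = -97440*1/48002 - 107164*(-1/62152) = -48720/24001 + 26791/15538 = -114000569/372927538 ≈ -0.30569)
(-294036 + 1/(-181196 - 27252)) + S = (-294036 + 1/(-181196 - 27252)) - 114000569/372927538 = (-294036 + 1/(-208448)) - 114000569/372927538 = (-294036 - 1/208448) - 114000569/372927538 = -61291216129/208448 - 114000569/372927538 = -11428603047602233657/38867999720512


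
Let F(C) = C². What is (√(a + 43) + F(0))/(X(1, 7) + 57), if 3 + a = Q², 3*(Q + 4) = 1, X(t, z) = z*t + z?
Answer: √481/213 ≈ 0.10297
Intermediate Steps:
X(t, z) = z + t*z (X(t, z) = t*z + z = z + t*z)
Q = -11/3 (Q = -4 + (⅓)*1 = -4 + ⅓ = -11/3 ≈ -3.6667)
a = 94/9 (a = -3 + (-11/3)² = -3 + 121/9 = 94/9 ≈ 10.444)
(√(a + 43) + F(0))/(X(1, 7) + 57) = (√(94/9 + 43) + 0²)/(7*(1 + 1) + 57) = (√(481/9) + 0)/(7*2 + 57) = (√481/3 + 0)/(14 + 57) = (√481/3)/71 = √481/213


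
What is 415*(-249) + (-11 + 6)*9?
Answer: -103380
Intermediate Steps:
415*(-249) + (-11 + 6)*9 = -103335 - 5*9 = -103335 - 45 = -103380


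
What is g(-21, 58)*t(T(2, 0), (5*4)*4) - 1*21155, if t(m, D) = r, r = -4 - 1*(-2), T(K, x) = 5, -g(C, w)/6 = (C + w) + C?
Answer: -20963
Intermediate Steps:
g(C, w) = -12*C - 6*w (g(C, w) = -6*((C + w) + C) = -6*(w + 2*C) = -12*C - 6*w)
r = -2 (r = -4 + 2 = -2)
t(m, D) = -2
g(-21, 58)*t(T(2, 0), (5*4)*4) - 1*21155 = (-12*(-21) - 6*58)*(-2) - 1*21155 = (252 - 348)*(-2) - 21155 = -96*(-2) - 21155 = 192 - 21155 = -20963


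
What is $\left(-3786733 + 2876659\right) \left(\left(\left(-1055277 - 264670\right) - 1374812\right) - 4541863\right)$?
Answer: $6585861530028$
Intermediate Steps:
$\left(-3786733 + 2876659\right) \left(\left(\left(-1055277 - 264670\right) - 1374812\right) - 4541863\right) = - 910074 \left(\left(\left(-1055277 - 264670\right) - 1374812\right) - 4541863\right) = - 910074 \left(\left(-1319947 - 1374812\right) - 4541863\right) = - 910074 \left(-2694759 - 4541863\right) = \left(-910074\right) \left(-7236622\right) = 6585861530028$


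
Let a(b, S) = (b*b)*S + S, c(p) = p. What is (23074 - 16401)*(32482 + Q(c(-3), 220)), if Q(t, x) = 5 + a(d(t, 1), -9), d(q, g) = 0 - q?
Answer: 216185181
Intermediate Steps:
d(q, g) = -q
a(b, S) = S + S*b**2 (a(b, S) = b**2*S + S = S*b**2 + S = S + S*b**2)
Q(t, x) = -4 - 9*t**2 (Q(t, x) = 5 - 9*(1 + (-t)**2) = 5 - 9*(1 + t**2) = 5 + (-9 - 9*t**2) = -4 - 9*t**2)
(23074 - 16401)*(32482 + Q(c(-3), 220)) = (23074 - 16401)*(32482 + (-4 - 9*(-3)**2)) = 6673*(32482 + (-4 - 9*9)) = 6673*(32482 + (-4 - 81)) = 6673*(32482 - 85) = 6673*32397 = 216185181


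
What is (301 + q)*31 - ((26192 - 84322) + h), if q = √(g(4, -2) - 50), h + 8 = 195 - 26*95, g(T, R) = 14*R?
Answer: 69744 + 31*I*√78 ≈ 69744.0 + 273.78*I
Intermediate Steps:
h = -2283 (h = -8 + (195 - 26*95) = -8 + (195 - 2470) = -8 - 2275 = -2283)
q = I*√78 (q = √(14*(-2) - 50) = √(-28 - 50) = √(-78) = I*√78 ≈ 8.8318*I)
(301 + q)*31 - ((26192 - 84322) + h) = (301 + I*√78)*31 - ((26192 - 84322) - 2283) = (9331 + 31*I*√78) - (-58130 - 2283) = (9331 + 31*I*√78) - 1*(-60413) = (9331 + 31*I*√78) + 60413 = 69744 + 31*I*√78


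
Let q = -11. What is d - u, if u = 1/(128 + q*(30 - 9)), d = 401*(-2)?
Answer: -82605/103 ≈ -801.99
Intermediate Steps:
d = -802
u = -1/103 (u = 1/(128 - 11*(30 - 9)) = 1/(128 - 11*21) = 1/(128 - 231) = 1/(-103) = -1/103 ≈ -0.0097087)
d - u = -802 - 1*(-1/103) = -802 + 1/103 = -82605/103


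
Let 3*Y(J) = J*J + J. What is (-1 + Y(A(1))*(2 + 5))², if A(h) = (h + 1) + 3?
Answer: 4761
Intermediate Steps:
A(h) = 4 + h (A(h) = (1 + h) + 3 = 4 + h)
Y(J) = J/3 + J²/3 (Y(J) = (J*J + J)/3 = (J² + J)/3 = (J + J²)/3 = J/3 + J²/3)
(-1 + Y(A(1))*(2 + 5))² = (-1 + ((4 + 1)*(1 + (4 + 1))/3)*(2 + 5))² = (-1 + ((⅓)*5*(1 + 5))*7)² = (-1 + ((⅓)*5*6)*7)² = (-1 + 10*7)² = (-1 + 70)² = 69² = 4761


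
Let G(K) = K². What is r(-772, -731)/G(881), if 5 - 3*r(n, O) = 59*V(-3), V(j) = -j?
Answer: -172/2328483 ≈ -7.3868e-5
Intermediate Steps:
r(n, O) = -172/3 (r(n, O) = 5/3 - 59*(-1*(-3))/3 = 5/3 - 59*3/3 = 5/3 - ⅓*177 = 5/3 - 59 = -172/3)
r(-772, -731)/G(881) = -172/(3*(881²)) = -172/3/776161 = -172/3*1/776161 = -172/2328483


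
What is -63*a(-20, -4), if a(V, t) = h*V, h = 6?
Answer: 7560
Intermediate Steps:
a(V, t) = 6*V
-63*a(-20, -4) = -378*(-20) = -63*(-120) = 7560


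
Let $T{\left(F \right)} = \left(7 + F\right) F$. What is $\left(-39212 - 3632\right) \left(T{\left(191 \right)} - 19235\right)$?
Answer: $-796170052$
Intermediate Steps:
$T{\left(F \right)} = F \left(7 + F\right)$
$\left(-39212 - 3632\right) \left(T{\left(191 \right)} - 19235\right) = \left(-39212 - 3632\right) \left(191 \left(7 + 191\right) - 19235\right) = - 42844 \left(191 \cdot 198 - 19235\right) = - 42844 \left(37818 - 19235\right) = \left(-42844\right) 18583 = -796170052$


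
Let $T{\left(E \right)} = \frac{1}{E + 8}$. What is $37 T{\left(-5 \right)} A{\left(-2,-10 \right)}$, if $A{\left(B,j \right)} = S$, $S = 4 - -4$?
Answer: $\frac{296}{3} \approx 98.667$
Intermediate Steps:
$S = 8$ ($S = 4 + 4 = 8$)
$T{\left(E \right)} = \frac{1}{8 + E}$
$A{\left(B,j \right)} = 8$
$37 T{\left(-5 \right)} A{\left(-2,-10 \right)} = \frac{37}{8 - 5} \cdot 8 = \frac{37}{3} \cdot 8 = \frac{296}{3}$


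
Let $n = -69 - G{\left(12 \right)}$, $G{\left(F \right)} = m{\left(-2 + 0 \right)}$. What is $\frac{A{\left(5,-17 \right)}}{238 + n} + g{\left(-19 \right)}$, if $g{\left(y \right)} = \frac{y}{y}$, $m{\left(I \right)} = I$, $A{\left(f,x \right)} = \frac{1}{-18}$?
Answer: $\frac{3077}{3078} \approx 0.99967$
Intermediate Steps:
$A{\left(f,x \right)} = - \frac{1}{18}$
$G{\left(F \right)} = -2$ ($G{\left(F \right)} = -2 + 0 = -2$)
$n = -67$ ($n = -69 - -2 = -69 + 2 = -67$)
$g{\left(y \right)} = 1$
$\frac{A{\left(5,-17 \right)}}{238 + n} + g{\left(-19 \right)} = - \frac{1}{18 \left(238 - 67\right)} + 1 = - \frac{1}{18 \cdot 171} + 1 = \left(- \frac{1}{18}\right) \frac{1}{171} + 1 = - \frac{1}{3078} + 1 = \frac{3077}{3078}$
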